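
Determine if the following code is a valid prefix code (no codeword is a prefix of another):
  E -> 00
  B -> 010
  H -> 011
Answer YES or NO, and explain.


Checking each pair (does one codeword prefix another?):
  E='00' vs B='010': no prefix
  E='00' vs H='011': no prefix
  B='010' vs E='00': no prefix
  B='010' vs H='011': no prefix
  H='011' vs E='00': no prefix
  H='011' vs B='010': no prefix
No violation found over all pairs.

YES -- this is a valid prefix code. No codeword is a prefix of any other codeword.


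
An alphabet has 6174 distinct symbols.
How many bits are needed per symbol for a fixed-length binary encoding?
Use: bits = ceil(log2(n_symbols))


log2(6174) = 12.592
Bracket: 2^12 = 4096 < 6174 <= 2^13 = 8192
So ceil(log2(6174)) = 13

bits = ceil(log2(6174)) = ceil(12.592) = 13 bits


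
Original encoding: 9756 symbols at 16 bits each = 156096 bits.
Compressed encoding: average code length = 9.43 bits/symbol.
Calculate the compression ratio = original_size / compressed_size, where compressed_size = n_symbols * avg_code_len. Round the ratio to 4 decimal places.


original_size = n_symbols * orig_bits = 9756 * 16 = 156096 bits
compressed_size = n_symbols * avg_code_len = 9756 * 9.43 = 91999.08 bits
ratio = original_size / compressed_size = 156096 / 91999.08 = 1.6967

Compression ratio = 1.6967


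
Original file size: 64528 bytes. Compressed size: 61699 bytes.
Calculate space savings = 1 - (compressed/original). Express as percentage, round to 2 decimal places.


ratio = compressed/original = 61699/64528 = 0.956159
savings = 1 - ratio = 1 - 0.956159 = 0.043841
as a percentage: 0.043841 * 100 = 4.38%

Space savings = 1 - 61699/64528 = 4.38%


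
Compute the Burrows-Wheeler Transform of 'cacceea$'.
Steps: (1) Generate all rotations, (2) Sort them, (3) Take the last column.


Rotations (sorted):
  0: $cacceea -> last char: a
  1: a$caccee -> last char: e
  2: acceea$c -> last char: c
  3: cacceea$ -> last char: $
  4: cceea$ca -> last char: a
  5: ceea$cac -> last char: c
  6: ea$cacce -> last char: e
  7: eea$cacc -> last char: c


BWT = aec$acec


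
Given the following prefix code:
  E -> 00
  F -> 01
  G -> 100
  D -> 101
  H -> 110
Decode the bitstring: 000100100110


Decoding step by step:
Bits 00 -> E
Bits 01 -> F
Bits 00 -> E
Bits 100 -> G
Bits 110 -> H


Decoded message: EFEGH


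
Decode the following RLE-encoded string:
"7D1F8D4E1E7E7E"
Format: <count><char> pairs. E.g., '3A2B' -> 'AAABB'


Expanding each <count><char> pair:
  7D -> 'DDDDDDD'
  1F -> 'F'
  8D -> 'DDDDDDDD'
  4E -> 'EEEE'
  1E -> 'E'
  7E -> 'EEEEEEE'
  7E -> 'EEEEEEE'

Decoded = DDDDDDDFDDDDDDDDEEEEEEEEEEEEEEEEEEE


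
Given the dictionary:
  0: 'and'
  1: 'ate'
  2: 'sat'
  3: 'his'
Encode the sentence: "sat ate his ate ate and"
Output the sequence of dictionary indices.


Look up each word in the dictionary:
  'sat' -> 2
  'ate' -> 1
  'his' -> 3
  'ate' -> 1
  'ate' -> 1
  'and' -> 0

Encoded: [2, 1, 3, 1, 1, 0]


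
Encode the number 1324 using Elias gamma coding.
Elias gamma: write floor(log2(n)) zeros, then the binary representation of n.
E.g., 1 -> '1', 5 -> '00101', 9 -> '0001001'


num_bits = floor(log2(1324)) + 1 = 11
leading_zeros = num_bits - 1 = 10
binary(1324) = 10100101100

Elias gamma(1324) = '0000000000' + '10100101100' = 000000000010100101100 (21 bits)


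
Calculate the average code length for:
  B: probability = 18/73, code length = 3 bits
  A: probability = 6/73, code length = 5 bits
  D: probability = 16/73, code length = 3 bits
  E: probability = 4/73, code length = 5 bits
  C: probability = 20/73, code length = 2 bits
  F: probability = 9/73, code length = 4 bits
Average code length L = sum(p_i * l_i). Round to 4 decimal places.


Weighted contributions p_i * l_i:
  B: (18/73) * 3 = 54/73
  A: (6/73) * 5 = 30/73
  D: (16/73) * 3 = 48/73
  E: (4/73) * 5 = 20/73
  C: (20/73) * 2 = 40/73
  F: (9/73) * 4 = 36/73
Sum = (54 + 30 + 48 + 20 + 40 + 36)/73 = 228/73

L = 228/73 = 3.1233 bits/symbol


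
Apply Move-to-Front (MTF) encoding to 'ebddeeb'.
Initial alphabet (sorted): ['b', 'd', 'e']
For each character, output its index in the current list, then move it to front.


MTF encoding:
'e': index 2 in ['b', 'd', 'e'] -> ['e', 'b', 'd']
'b': index 1 in ['e', 'b', 'd'] -> ['b', 'e', 'd']
'd': index 2 in ['b', 'e', 'd'] -> ['d', 'b', 'e']
'd': index 0 in ['d', 'b', 'e'] -> ['d', 'b', 'e']
'e': index 2 in ['d', 'b', 'e'] -> ['e', 'd', 'b']
'e': index 0 in ['e', 'd', 'b'] -> ['e', 'd', 'b']
'b': index 2 in ['e', 'd', 'b'] -> ['b', 'e', 'd']


Output: [2, 1, 2, 0, 2, 0, 2]


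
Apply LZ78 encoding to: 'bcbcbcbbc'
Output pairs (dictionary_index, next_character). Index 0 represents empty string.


LZ78 encoding steps:
Dictionary: {0: ''}
Step 1: w='' (idx 0), next='b' -> output (0, 'b'), add 'b' as idx 1
Step 2: w='' (idx 0), next='c' -> output (0, 'c'), add 'c' as idx 2
Step 3: w='b' (idx 1), next='c' -> output (1, 'c'), add 'bc' as idx 3
Step 4: w='bc' (idx 3), next='b' -> output (3, 'b'), add 'bcb' as idx 4
Step 5: w='bc' (idx 3), end of input -> output (3, '')


Encoded: [(0, 'b'), (0, 'c'), (1, 'c'), (3, 'b'), (3, '')]


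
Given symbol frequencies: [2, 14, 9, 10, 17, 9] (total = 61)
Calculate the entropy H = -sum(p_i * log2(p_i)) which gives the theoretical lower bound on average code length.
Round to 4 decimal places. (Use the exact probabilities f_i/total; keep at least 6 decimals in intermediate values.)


Per-symbol terms -p_i * log2(p_i) with p_i = f_i/61:
  p = 2/61 = 0.032787: log2(p) = -4.930737, -p*log2(p) = 0.161664
  p = 14/61 = 0.229508: log2(p) = -2.123382, -p*log2(p) = 0.487334
  p = 9/61 = 0.147541: log2(p) = -2.760812, -p*log2(p) = 0.407333
  p = 10/61 = 0.163934: log2(p) = -2.608809, -p*log2(p) = 0.427674
  p = 17/61 = 0.278689: log2(p) = -1.843274, -p*log2(p) = 0.513699
  p = 9/61 = 0.147541: log2(p) = -2.760812, -p*log2(p) = 0.407333
H = 0.161664 + 0.487334 + 0.407333 + 0.427674 + 0.513699 + 0.407333 = 2.405037

H = 2.405 bits/symbol


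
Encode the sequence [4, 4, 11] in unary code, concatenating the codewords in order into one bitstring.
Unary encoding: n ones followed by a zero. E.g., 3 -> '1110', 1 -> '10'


Encode each number as n ones followed by a terminating 0:
  4 -> 11110 (5 bits)
  4 -> 11110 (5 bits)
  11 -> 111111111110 (12 bits)
Total length = 5 + 5 + 12 = 22 bits.

Unary([4, 4, 11]) = 1111011110111111111110 (22 bits)


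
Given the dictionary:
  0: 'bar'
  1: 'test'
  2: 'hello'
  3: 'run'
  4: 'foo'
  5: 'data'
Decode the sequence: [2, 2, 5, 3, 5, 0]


Look up each index in the dictionary:
  2 -> 'hello'
  2 -> 'hello'
  5 -> 'data'
  3 -> 'run'
  5 -> 'data'
  0 -> 'bar'

Decoded: "hello hello data run data bar"


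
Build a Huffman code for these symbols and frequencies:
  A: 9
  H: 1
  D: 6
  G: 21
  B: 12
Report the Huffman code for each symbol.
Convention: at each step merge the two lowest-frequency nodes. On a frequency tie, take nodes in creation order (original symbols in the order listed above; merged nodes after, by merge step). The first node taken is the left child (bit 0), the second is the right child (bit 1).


Huffman tree construction:
Step 1: Merge H(1) + D(6) = 7
Step 2: Merge (H+D)(7) + A(9) = 16
Step 3: Merge B(12) + ((H+D)+A)(16) = 28
Step 4: Merge G(21) + (B+((H+D)+A))(28) = 49
Read each symbol's code off the tree from the root (left child = 0, right child = 1).

Codes:
  A: 111 (length 3)
  H: 1100 (length 4)
  D: 1101 (length 4)
  G: 0 (length 1)
  B: 10 (length 2)
Average code length: 100/49 = 2.0408 bits/symbol


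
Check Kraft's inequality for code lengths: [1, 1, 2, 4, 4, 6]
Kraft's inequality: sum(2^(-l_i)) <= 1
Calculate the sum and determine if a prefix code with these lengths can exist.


Sum = 2^(-1) + 2^(-1) + 2^(-2) + 2^(-4) + 2^(-4) + 2^(-6)
    = 0.5 + 0.5 + 0.25 + 0.0625 + 0.0625 + 0.015625
    = 89/64 = 1.390625
Since 1.390625 > 1, Kraft's inequality is NOT satisfied.
A prefix code with these lengths CANNOT exist.

Kraft sum = 1.390625. Not satisfied.


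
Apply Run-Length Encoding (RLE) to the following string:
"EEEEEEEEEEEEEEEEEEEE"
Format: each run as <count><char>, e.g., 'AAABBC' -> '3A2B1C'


Scanning runs left to right:
  i=0: run of 'E' x 20 -> '20E'

RLE = 20E


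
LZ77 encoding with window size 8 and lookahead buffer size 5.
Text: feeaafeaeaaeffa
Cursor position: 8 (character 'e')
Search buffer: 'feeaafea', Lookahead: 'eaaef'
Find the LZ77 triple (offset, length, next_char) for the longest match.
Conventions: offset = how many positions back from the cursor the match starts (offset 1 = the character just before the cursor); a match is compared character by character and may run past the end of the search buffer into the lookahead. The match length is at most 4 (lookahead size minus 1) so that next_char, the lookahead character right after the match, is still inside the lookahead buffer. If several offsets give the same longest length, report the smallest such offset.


Try each offset into the search buffer:
  offset=1 (pos 7, char 'a'): match length 0
  offset=2 (pos 6, char 'e'): match length 2
  offset=3 (pos 5, char 'f'): match length 0
  offset=4 (pos 4, char 'a'): match length 0
  offset=5 (pos 3, char 'a'): match length 0
  offset=6 (pos 2, char 'e'): match length 3
  offset=7 (pos 1, char 'e'): match length 1
  offset=8 (pos 0, char 'f'): match length 0
Longest match has length 3 at offset 6.
next_char = character at position 8 + 3 = 11 -> 'e'

Best match: offset=6, length=3 (matching 'eaa' starting at position 2)
LZ77 triple: (6, 3, 'e')


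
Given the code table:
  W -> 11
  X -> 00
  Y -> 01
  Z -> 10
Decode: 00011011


Decoding:
00 -> X
01 -> Y
10 -> Z
11 -> W


Result: XYZW


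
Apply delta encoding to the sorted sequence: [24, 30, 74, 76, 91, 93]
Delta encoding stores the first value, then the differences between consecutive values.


First value: 24
Deltas:
  30 - 24 = 6
  74 - 30 = 44
  76 - 74 = 2
  91 - 76 = 15
  93 - 91 = 2


Delta encoded: [24, 6, 44, 2, 15, 2]


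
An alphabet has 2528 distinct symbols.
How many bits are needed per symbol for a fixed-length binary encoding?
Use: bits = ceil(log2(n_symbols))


log2(2528) = 11.3038
Bracket: 2^11 = 2048 < 2528 <= 2^12 = 4096
So ceil(log2(2528)) = 12

bits = ceil(log2(2528)) = ceil(11.3038) = 12 bits


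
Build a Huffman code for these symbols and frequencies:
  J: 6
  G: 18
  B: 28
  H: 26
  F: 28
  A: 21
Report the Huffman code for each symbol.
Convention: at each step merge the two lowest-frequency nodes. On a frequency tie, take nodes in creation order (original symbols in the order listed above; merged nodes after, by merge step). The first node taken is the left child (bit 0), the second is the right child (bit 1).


Huffman tree construction:
Step 1: Merge J(6) + G(18) = 24
Step 2: Merge A(21) + (J+G)(24) = 45
Step 3: Merge H(26) + B(28) = 54
Step 4: Merge F(28) + (A+(J+G))(45) = 73
Step 5: Merge (H+B)(54) + (F+(A+(J+G)))(73) = 127
Read each symbol's code off the tree from the root (left child = 0, right child = 1).

Codes:
  J: 1110 (length 4)
  G: 1111 (length 4)
  B: 01 (length 2)
  H: 00 (length 2)
  F: 10 (length 2)
  A: 110 (length 3)
Average code length: 323/127 = 2.5433 bits/symbol


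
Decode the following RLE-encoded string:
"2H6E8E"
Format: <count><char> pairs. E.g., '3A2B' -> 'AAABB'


Expanding each <count><char> pair:
  2H -> 'HH'
  6E -> 'EEEEEE'
  8E -> 'EEEEEEEE'

Decoded = HHEEEEEEEEEEEEEE


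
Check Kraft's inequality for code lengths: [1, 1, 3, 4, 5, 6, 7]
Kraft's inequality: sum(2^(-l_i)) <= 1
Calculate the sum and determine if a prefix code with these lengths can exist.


Sum = 2^(-1) + 2^(-1) + 2^(-3) + 2^(-4) + 2^(-5) + 2^(-6) + 2^(-7)
    = 0.5 + 0.5 + 0.125 + 0.0625 + 0.03125 + 0.015625 + 0.0078125
    = 159/128 = 1.2421875
Since 1.2421875 > 1, Kraft's inequality is NOT satisfied.
A prefix code with these lengths CANNOT exist.

Kraft sum = 1.2421875. Not satisfied.


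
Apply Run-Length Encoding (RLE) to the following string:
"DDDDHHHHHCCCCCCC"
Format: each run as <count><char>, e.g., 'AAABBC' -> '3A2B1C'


Scanning runs left to right:
  i=0: run of 'D' x 4 -> '4D'
  i=4: run of 'H' x 5 -> '5H'
  i=9: run of 'C' x 7 -> '7C'

RLE = 4D5H7C


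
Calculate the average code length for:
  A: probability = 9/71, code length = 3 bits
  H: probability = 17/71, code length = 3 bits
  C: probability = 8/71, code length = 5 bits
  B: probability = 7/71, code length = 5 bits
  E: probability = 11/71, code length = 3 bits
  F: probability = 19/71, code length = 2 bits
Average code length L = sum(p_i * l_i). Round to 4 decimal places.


Weighted contributions p_i * l_i:
  A: (9/71) * 3 = 27/71
  H: (17/71) * 3 = 51/71
  C: (8/71) * 5 = 40/71
  B: (7/71) * 5 = 35/71
  E: (11/71) * 3 = 33/71
  F: (19/71) * 2 = 38/71
Sum = (27 + 51 + 40 + 35 + 33 + 38)/71 = 224/71

L = 224/71 = 3.1549 bits/symbol


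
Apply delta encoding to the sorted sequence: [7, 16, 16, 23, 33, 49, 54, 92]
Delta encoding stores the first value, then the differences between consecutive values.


First value: 7
Deltas:
  16 - 7 = 9
  16 - 16 = 0
  23 - 16 = 7
  33 - 23 = 10
  49 - 33 = 16
  54 - 49 = 5
  92 - 54 = 38


Delta encoded: [7, 9, 0, 7, 10, 16, 5, 38]


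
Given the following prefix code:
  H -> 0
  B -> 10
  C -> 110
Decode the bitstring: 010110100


Decoding step by step:
Bits 0 -> H
Bits 10 -> B
Bits 110 -> C
Bits 10 -> B
Bits 0 -> H


Decoded message: HBCBH


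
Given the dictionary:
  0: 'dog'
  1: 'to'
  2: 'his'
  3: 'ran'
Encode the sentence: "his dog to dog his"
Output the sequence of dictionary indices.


Look up each word in the dictionary:
  'his' -> 2
  'dog' -> 0
  'to' -> 1
  'dog' -> 0
  'his' -> 2

Encoded: [2, 0, 1, 0, 2]


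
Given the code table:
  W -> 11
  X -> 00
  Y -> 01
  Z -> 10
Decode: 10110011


Decoding:
10 -> Z
11 -> W
00 -> X
11 -> W


Result: ZWXW


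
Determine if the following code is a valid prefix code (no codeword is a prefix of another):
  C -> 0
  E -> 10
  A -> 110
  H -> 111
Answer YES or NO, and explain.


Checking each pair (does one codeword prefix another?):
  C='0' vs E='10': no prefix
  C='0' vs A='110': no prefix
  C='0' vs H='111': no prefix
  E='10' vs C='0': no prefix
  E='10' vs A='110': no prefix
  E='10' vs H='111': no prefix
  A='110' vs C='0': no prefix
  A='110' vs E='10': no prefix
  A='110' vs H='111': no prefix
  H='111' vs C='0': no prefix
  H='111' vs E='10': no prefix
  H='111' vs A='110': no prefix
No violation found over all pairs.

YES -- this is a valid prefix code. No codeword is a prefix of any other codeword.


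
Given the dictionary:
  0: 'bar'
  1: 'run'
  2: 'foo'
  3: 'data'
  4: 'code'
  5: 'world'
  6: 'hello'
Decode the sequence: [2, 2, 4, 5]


Look up each index in the dictionary:
  2 -> 'foo'
  2 -> 'foo'
  4 -> 'code'
  5 -> 'world'

Decoded: "foo foo code world"


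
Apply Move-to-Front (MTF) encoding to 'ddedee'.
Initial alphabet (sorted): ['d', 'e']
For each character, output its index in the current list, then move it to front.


MTF encoding:
'd': index 0 in ['d', 'e'] -> ['d', 'e']
'd': index 0 in ['d', 'e'] -> ['d', 'e']
'e': index 1 in ['d', 'e'] -> ['e', 'd']
'd': index 1 in ['e', 'd'] -> ['d', 'e']
'e': index 1 in ['d', 'e'] -> ['e', 'd']
'e': index 0 in ['e', 'd'] -> ['e', 'd']


Output: [0, 0, 1, 1, 1, 0]


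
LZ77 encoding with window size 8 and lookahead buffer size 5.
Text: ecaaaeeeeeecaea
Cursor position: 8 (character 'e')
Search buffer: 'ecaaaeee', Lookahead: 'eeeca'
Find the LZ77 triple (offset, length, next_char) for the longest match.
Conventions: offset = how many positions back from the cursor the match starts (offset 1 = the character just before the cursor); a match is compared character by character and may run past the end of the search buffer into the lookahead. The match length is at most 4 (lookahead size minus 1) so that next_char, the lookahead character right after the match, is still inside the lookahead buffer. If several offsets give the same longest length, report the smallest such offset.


Try each offset into the search buffer:
  offset=1 (pos 7, char 'e'): match length 3
  offset=2 (pos 6, char 'e'): match length 3
  offset=3 (pos 5, char 'e'): match length 3
  offset=4 (pos 4, char 'a'): match length 0
  offset=5 (pos 3, char 'a'): match length 0
  offset=6 (pos 2, char 'a'): match length 0
  offset=7 (pos 1, char 'c'): match length 0
  offset=8 (pos 0, char 'e'): match length 1
Longest match has length 3, found at offsets 1, 2, 3; take the smallest, offset 1.
next_char = character at position 8 + 3 = 11 -> 'c'

Best match: offset=1, length=3 (matching 'eee' starting at position 7)
LZ77 triple: (1, 3, 'c')


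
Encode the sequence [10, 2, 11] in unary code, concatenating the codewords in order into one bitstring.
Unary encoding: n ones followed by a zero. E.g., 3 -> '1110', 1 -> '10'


Encode each number as n ones followed by a terminating 0:
  10 -> 11111111110 (11 bits)
  2 -> 110 (3 bits)
  11 -> 111111111110 (12 bits)
Total length = 11 + 3 + 12 = 26 bits.

Unary([10, 2, 11]) = 11111111110110111111111110 (26 bits)


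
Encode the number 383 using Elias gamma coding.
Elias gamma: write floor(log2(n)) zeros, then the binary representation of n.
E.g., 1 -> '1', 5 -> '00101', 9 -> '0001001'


num_bits = floor(log2(383)) + 1 = 9
leading_zeros = num_bits - 1 = 8
binary(383) = 101111111

Elias gamma(383) = '00000000' + '101111111' = 00000000101111111 (17 bits)


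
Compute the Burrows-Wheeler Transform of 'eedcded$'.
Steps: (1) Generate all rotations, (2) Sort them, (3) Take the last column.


Rotations (sorted):
  0: $eedcded -> last char: d
  1: cded$eed -> last char: d
  2: d$eedcde -> last char: e
  3: dcded$ee -> last char: e
  4: ded$eedc -> last char: c
  5: ed$eedcd -> last char: d
  6: edcded$e -> last char: e
  7: eedcded$ -> last char: $


BWT = ddeecde$


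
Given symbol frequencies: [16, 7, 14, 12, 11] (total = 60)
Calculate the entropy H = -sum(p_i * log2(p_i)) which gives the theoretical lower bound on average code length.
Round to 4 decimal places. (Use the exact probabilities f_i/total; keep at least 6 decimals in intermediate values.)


Per-symbol terms -p_i * log2(p_i) with p_i = f_i/60:
  p = 16/60 = 0.266667: log2(p) = -1.906891, -p*log2(p) = 0.508504
  p = 7/60 = 0.116667: log2(p) = -3.099536, -p*log2(p) = 0.361612
  p = 14/60 = 0.233333: log2(p) = -2.099536, -p*log2(p) = 0.489892
  p = 12/60 = 0.200000: log2(p) = -2.321928, -p*log2(p) = 0.464386
  p = 11/60 = 0.183333: log2(p) = -2.447459, -p*log2(p) = 0.448701
H = 0.508504 + 0.361612 + 0.489892 + 0.464386 + 0.448701 = 2.273095

H = 2.2731 bits/symbol


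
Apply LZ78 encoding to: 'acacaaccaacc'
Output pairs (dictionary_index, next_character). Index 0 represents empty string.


LZ78 encoding steps:
Dictionary: {0: ''}
Step 1: w='' (idx 0), next='a' -> output (0, 'a'), add 'a' as idx 1
Step 2: w='' (idx 0), next='c' -> output (0, 'c'), add 'c' as idx 2
Step 3: w='a' (idx 1), next='c' -> output (1, 'c'), add 'ac' as idx 3
Step 4: w='a' (idx 1), next='a' -> output (1, 'a'), add 'aa' as idx 4
Step 5: w='c' (idx 2), next='c' -> output (2, 'c'), add 'cc' as idx 5
Step 6: w='aa' (idx 4), next='c' -> output (4, 'c'), add 'aac' as idx 6
Step 7: w='c' (idx 2), end of input -> output (2, '')


Encoded: [(0, 'a'), (0, 'c'), (1, 'c'), (1, 'a'), (2, 'c'), (4, 'c'), (2, '')]


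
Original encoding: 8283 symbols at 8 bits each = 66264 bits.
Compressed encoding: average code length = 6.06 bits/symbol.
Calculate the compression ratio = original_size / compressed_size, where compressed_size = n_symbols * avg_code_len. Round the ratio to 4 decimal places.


original_size = n_symbols * orig_bits = 8283 * 8 = 66264 bits
compressed_size = n_symbols * avg_code_len = 8283 * 6.06 = 50194.98 bits
ratio = original_size / compressed_size = 66264 / 50194.98 = 1.3201

Compression ratio = 1.3201


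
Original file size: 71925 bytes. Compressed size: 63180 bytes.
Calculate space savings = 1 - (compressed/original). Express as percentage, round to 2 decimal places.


ratio = compressed/original = 63180/71925 = 0.878415
savings = 1 - ratio = 1 - 0.878415 = 0.121585
as a percentage: 0.121585 * 100 = 12.16%

Space savings = 1 - 63180/71925 = 12.16%


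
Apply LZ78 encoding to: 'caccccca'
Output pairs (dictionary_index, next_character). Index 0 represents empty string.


LZ78 encoding steps:
Dictionary: {0: ''}
Step 1: w='' (idx 0), next='c' -> output (0, 'c'), add 'c' as idx 1
Step 2: w='' (idx 0), next='a' -> output (0, 'a'), add 'a' as idx 2
Step 3: w='c' (idx 1), next='c' -> output (1, 'c'), add 'cc' as idx 3
Step 4: w='cc' (idx 3), next='c' -> output (3, 'c'), add 'ccc' as idx 4
Step 5: w='a' (idx 2), end of input -> output (2, '')


Encoded: [(0, 'c'), (0, 'a'), (1, 'c'), (3, 'c'), (2, '')]


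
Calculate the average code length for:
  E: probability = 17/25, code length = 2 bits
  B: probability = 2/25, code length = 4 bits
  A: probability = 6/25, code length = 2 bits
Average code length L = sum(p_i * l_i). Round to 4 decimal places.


Weighted contributions p_i * l_i:
  E: (17/25) * 2 = 34/25
  B: (2/25) * 4 = 8/25
  A: (6/25) * 2 = 12/25
Sum = (34 + 8 + 12)/25 = 54/25

L = 54/25 = 2.1600 bits/symbol


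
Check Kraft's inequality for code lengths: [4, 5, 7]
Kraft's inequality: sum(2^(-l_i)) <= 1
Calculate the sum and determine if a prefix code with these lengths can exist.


Sum = 2^(-4) + 2^(-5) + 2^(-7)
    = 0.0625 + 0.03125 + 0.0078125
    = 13/128 = 0.1015625
Since 0.1015625 <= 1, Kraft's inequality IS satisfied.
A prefix code with these lengths CAN exist.

Kraft sum = 0.1015625. Satisfied.


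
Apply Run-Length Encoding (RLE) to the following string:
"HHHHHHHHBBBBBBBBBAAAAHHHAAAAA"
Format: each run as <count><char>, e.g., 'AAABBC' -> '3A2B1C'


Scanning runs left to right:
  i=0: run of 'H' x 8 -> '8H'
  i=8: run of 'B' x 9 -> '9B'
  i=17: run of 'A' x 4 -> '4A'
  i=21: run of 'H' x 3 -> '3H'
  i=24: run of 'A' x 5 -> '5A'

RLE = 8H9B4A3H5A


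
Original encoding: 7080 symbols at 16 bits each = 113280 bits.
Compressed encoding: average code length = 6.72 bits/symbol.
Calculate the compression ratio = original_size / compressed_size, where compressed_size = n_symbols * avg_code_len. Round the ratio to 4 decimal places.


original_size = n_symbols * orig_bits = 7080 * 16 = 113280 bits
compressed_size = n_symbols * avg_code_len = 7080 * 6.72 = 47577.6 bits
ratio = original_size / compressed_size = 113280 / 47577.6 = 2.381

Compression ratio = 2.381


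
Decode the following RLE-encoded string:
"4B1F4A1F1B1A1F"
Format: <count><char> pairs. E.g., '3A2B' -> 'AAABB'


Expanding each <count><char> pair:
  4B -> 'BBBB'
  1F -> 'F'
  4A -> 'AAAA'
  1F -> 'F'
  1B -> 'B'
  1A -> 'A'
  1F -> 'F'

Decoded = BBBBFAAAAFBAF


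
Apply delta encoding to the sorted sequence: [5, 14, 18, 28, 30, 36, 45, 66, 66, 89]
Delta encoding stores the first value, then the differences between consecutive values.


First value: 5
Deltas:
  14 - 5 = 9
  18 - 14 = 4
  28 - 18 = 10
  30 - 28 = 2
  36 - 30 = 6
  45 - 36 = 9
  66 - 45 = 21
  66 - 66 = 0
  89 - 66 = 23


Delta encoded: [5, 9, 4, 10, 2, 6, 9, 21, 0, 23]


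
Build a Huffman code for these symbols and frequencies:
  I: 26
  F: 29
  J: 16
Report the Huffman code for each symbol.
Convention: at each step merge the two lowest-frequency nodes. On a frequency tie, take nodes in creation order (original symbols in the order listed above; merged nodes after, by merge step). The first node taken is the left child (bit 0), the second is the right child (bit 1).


Huffman tree construction:
Step 1: Merge J(16) + I(26) = 42
Step 2: Merge F(29) + (J+I)(42) = 71
Read each symbol's code off the tree from the root (left child = 0, right child = 1).

Codes:
  I: 11 (length 2)
  F: 0 (length 1)
  J: 10 (length 2)
Average code length: 113/71 = 1.5915 bits/symbol


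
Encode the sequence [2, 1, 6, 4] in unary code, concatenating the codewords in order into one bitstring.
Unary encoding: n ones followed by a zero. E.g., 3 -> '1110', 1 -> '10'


Encode each number as n ones followed by a terminating 0:
  2 -> 110 (3 bits)
  1 -> 10 (2 bits)
  6 -> 1111110 (7 bits)
  4 -> 11110 (5 bits)
Total length = 3 + 2 + 7 + 5 = 17 bits.

Unary([2, 1, 6, 4]) = 11010111111011110 (17 bits)


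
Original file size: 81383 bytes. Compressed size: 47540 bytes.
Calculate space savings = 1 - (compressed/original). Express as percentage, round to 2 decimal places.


ratio = compressed/original = 47540/81383 = 0.584151
savings = 1 - ratio = 1 - 0.584151 = 0.415849
as a percentage: 0.415849 * 100 = 41.58%

Space savings = 1 - 47540/81383 = 41.58%


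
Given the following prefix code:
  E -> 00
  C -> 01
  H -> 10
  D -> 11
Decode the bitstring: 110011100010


Decoding step by step:
Bits 11 -> D
Bits 00 -> E
Bits 11 -> D
Bits 10 -> H
Bits 00 -> E
Bits 10 -> H


Decoded message: DEDHEH


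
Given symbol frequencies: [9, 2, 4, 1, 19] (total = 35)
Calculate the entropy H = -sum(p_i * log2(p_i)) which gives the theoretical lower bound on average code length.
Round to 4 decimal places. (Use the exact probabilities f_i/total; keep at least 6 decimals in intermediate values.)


Per-symbol terms -p_i * log2(p_i) with p_i = f_i/35:
  p = 9/35 = 0.257143: log2(p) = -1.959358, -p*log2(p) = 0.503835
  p = 2/35 = 0.057143: log2(p) = -4.129283, -p*log2(p) = 0.235959
  p = 4/35 = 0.114286: log2(p) = -3.129283, -p*log2(p) = 0.357632
  p = 1/35 = 0.028571: log2(p) = -5.129283, -p*log2(p) = 0.146551
  p = 19/35 = 0.542857: log2(p) = -0.881356, -p*log2(p) = 0.478450
H = 0.503835 + 0.235959 + 0.357632 + 0.146551 + 0.478450 = 1.722427

H = 1.7224 bits/symbol


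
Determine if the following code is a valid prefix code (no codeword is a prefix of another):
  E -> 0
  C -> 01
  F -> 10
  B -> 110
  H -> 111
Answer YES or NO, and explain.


Checking each pair (does one codeword prefix another?):
  E='0' vs C='01': prefix -- VIOLATION

NO -- this is NOT a valid prefix code. E (0) is a prefix of C (01).


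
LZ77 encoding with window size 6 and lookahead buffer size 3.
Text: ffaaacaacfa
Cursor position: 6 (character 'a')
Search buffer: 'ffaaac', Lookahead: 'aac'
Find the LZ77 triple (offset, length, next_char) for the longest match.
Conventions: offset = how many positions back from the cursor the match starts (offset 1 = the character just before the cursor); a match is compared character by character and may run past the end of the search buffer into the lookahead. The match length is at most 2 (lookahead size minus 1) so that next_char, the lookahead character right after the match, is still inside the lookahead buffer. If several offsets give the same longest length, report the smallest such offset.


Try each offset into the search buffer:
  offset=1 (pos 5, char 'c'): match length 0
  offset=2 (pos 4, char 'a'): match length 1
  offset=3 (pos 3, char 'a'): match length 2
  offset=4 (pos 2, char 'a'): match length 2
  offset=5 (pos 1, char 'f'): match length 0
  offset=6 (pos 0, char 'f'): match length 0
Longest match has length 2, found at offsets 3, 4; take the smallest, offset 3.
next_char = character at position 6 + 2 = 8 -> 'c'

Best match: offset=3, length=2 (matching 'aa' starting at position 3)
LZ77 triple: (3, 2, 'c')


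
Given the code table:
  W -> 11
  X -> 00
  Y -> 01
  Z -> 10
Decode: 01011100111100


Decoding:
01 -> Y
01 -> Y
11 -> W
00 -> X
11 -> W
11 -> W
00 -> X


Result: YYWXWWX


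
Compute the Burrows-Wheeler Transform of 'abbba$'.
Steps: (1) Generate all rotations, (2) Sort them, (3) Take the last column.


Rotations (sorted):
  0: $abbba -> last char: a
  1: a$abbb -> last char: b
  2: abbba$ -> last char: $
  3: ba$abb -> last char: b
  4: bba$ab -> last char: b
  5: bbba$a -> last char: a


BWT = ab$bba


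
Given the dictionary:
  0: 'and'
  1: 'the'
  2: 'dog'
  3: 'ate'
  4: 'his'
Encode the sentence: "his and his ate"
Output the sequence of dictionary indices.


Look up each word in the dictionary:
  'his' -> 4
  'and' -> 0
  'his' -> 4
  'ate' -> 3

Encoded: [4, 0, 4, 3]


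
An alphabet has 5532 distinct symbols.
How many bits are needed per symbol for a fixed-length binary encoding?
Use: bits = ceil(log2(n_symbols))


log2(5532) = 12.4336
Bracket: 2^12 = 4096 < 5532 <= 2^13 = 8192
So ceil(log2(5532)) = 13

bits = ceil(log2(5532)) = ceil(12.4336) = 13 bits


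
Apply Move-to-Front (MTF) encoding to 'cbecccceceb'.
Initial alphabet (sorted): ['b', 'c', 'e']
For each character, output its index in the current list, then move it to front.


MTF encoding:
'c': index 1 in ['b', 'c', 'e'] -> ['c', 'b', 'e']
'b': index 1 in ['c', 'b', 'e'] -> ['b', 'c', 'e']
'e': index 2 in ['b', 'c', 'e'] -> ['e', 'b', 'c']
'c': index 2 in ['e', 'b', 'c'] -> ['c', 'e', 'b']
'c': index 0 in ['c', 'e', 'b'] -> ['c', 'e', 'b']
'c': index 0 in ['c', 'e', 'b'] -> ['c', 'e', 'b']
'c': index 0 in ['c', 'e', 'b'] -> ['c', 'e', 'b']
'e': index 1 in ['c', 'e', 'b'] -> ['e', 'c', 'b']
'c': index 1 in ['e', 'c', 'b'] -> ['c', 'e', 'b']
'e': index 1 in ['c', 'e', 'b'] -> ['e', 'c', 'b']
'b': index 2 in ['e', 'c', 'b'] -> ['b', 'e', 'c']


Output: [1, 1, 2, 2, 0, 0, 0, 1, 1, 1, 2]


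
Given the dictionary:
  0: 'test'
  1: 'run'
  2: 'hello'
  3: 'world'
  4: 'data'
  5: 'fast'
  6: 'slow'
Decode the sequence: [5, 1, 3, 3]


Look up each index in the dictionary:
  5 -> 'fast'
  1 -> 'run'
  3 -> 'world'
  3 -> 'world'

Decoded: "fast run world world"


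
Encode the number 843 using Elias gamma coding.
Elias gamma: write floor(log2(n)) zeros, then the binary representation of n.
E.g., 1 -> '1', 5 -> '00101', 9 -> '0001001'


num_bits = floor(log2(843)) + 1 = 10
leading_zeros = num_bits - 1 = 9
binary(843) = 1101001011

Elias gamma(843) = '000000000' + '1101001011' = 0000000001101001011 (19 bits)


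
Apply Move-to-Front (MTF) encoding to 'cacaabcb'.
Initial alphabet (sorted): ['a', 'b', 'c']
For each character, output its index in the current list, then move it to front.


MTF encoding:
'c': index 2 in ['a', 'b', 'c'] -> ['c', 'a', 'b']
'a': index 1 in ['c', 'a', 'b'] -> ['a', 'c', 'b']
'c': index 1 in ['a', 'c', 'b'] -> ['c', 'a', 'b']
'a': index 1 in ['c', 'a', 'b'] -> ['a', 'c', 'b']
'a': index 0 in ['a', 'c', 'b'] -> ['a', 'c', 'b']
'b': index 2 in ['a', 'c', 'b'] -> ['b', 'a', 'c']
'c': index 2 in ['b', 'a', 'c'] -> ['c', 'b', 'a']
'b': index 1 in ['c', 'b', 'a'] -> ['b', 'c', 'a']


Output: [2, 1, 1, 1, 0, 2, 2, 1]


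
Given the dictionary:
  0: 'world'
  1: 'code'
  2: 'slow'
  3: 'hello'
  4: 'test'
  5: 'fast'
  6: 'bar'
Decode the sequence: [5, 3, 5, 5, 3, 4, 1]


Look up each index in the dictionary:
  5 -> 'fast'
  3 -> 'hello'
  5 -> 'fast'
  5 -> 'fast'
  3 -> 'hello'
  4 -> 'test'
  1 -> 'code'

Decoded: "fast hello fast fast hello test code"


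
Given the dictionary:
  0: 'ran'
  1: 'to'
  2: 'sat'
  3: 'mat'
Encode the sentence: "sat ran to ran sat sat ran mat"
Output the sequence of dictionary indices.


Look up each word in the dictionary:
  'sat' -> 2
  'ran' -> 0
  'to' -> 1
  'ran' -> 0
  'sat' -> 2
  'sat' -> 2
  'ran' -> 0
  'mat' -> 3

Encoded: [2, 0, 1, 0, 2, 2, 0, 3]


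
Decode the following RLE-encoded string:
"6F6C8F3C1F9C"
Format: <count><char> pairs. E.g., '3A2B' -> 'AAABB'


Expanding each <count><char> pair:
  6F -> 'FFFFFF'
  6C -> 'CCCCCC'
  8F -> 'FFFFFFFF'
  3C -> 'CCC'
  1F -> 'F'
  9C -> 'CCCCCCCCC'

Decoded = FFFFFFCCCCCCFFFFFFFFCCCFCCCCCCCCC


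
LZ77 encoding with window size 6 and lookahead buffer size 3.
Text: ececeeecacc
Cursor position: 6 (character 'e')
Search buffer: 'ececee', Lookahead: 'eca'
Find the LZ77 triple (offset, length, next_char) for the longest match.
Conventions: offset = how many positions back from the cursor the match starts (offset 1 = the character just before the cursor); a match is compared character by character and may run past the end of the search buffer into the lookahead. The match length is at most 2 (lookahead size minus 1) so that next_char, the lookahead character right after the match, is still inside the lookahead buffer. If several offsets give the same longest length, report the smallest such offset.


Try each offset into the search buffer:
  offset=1 (pos 5, char 'e'): match length 1
  offset=2 (pos 4, char 'e'): match length 1
  offset=3 (pos 3, char 'c'): match length 0
  offset=4 (pos 2, char 'e'): match length 2
  offset=5 (pos 1, char 'c'): match length 0
  offset=6 (pos 0, char 'e'): match length 2
Longest match has length 2, found at offsets 4, 6; take the smallest, offset 4.
next_char = character at position 6 + 2 = 8 -> 'a'

Best match: offset=4, length=2 (matching 'ec' starting at position 2)
LZ77 triple: (4, 2, 'a')


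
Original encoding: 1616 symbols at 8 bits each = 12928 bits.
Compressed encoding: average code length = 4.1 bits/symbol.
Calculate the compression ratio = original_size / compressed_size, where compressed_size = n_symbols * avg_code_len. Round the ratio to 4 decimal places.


original_size = n_symbols * orig_bits = 1616 * 8 = 12928 bits
compressed_size = n_symbols * avg_code_len = 1616 * 4.1 = 6625.6 bits
ratio = original_size / compressed_size = 12928 / 6625.6 = 1.9512

Compression ratio = 1.9512


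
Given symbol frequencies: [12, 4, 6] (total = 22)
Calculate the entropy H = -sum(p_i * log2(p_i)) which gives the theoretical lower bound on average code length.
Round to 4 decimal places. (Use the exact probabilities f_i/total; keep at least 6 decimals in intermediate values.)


Per-symbol terms -p_i * log2(p_i) with p_i = f_i/22:
  p = 12/22 = 0.545455: log2(p) = -0.874469, -p*log2(p) = 0.476983
  p = 4/22 = 0.181818: log2(p) = -2.459432, -p*log2(p) = 0.447169
  p = 6/22 = 0.272727: log2(p) = -1.874469, -p*log2(p) = 0.511219
H = 0.476983 + 0.447169 + 0.511219 = 1.435371

H = 1.4354 bits/symbol


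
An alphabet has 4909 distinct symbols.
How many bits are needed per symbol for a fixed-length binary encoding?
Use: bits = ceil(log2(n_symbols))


log2(4909) = 12.2612
Bracket: 2^12 = 4096 < 4909 <= 2^13 = 8192
So ceil(log2(4909)) = 13

bits = ceil(log2(4909)) = ceil(12.2612) = 13 bits


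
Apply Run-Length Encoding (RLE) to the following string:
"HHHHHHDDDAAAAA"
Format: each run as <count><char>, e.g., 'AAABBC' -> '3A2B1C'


Scanning runs left to right:
  i=0: run of 'H' x 6 -> '6H'
  i=6: run of 'D' x 3 -> '3D'
  i=9: run of 'A' x 5 -> '5A'

RLE = 6H3D5A


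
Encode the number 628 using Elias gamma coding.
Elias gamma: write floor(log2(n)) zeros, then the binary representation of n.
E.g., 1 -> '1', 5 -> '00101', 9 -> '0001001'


num_bits = floor(log2(628)) + 1 = 10
leading_zeros = num_bits - 1 = 9
binary(628) = 1001110100

Elias gamma(628) = '000000000' + '1001110100' = 0000000001001110100 (19 bits)


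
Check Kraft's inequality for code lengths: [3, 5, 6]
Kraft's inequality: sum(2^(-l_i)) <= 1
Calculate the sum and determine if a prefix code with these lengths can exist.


Sum = 2^(-3) + 2^(-5) + 2^(-6)
    = 0.125 + 0.03125 + 0.015625
    = 11/64 = 0.171875
Since 0.171875 <= 1, Kraft's inequality IS satisfied.
A prefix code with these lengths CAN exist.

Kraft sum = 0.171875. Satisfied.


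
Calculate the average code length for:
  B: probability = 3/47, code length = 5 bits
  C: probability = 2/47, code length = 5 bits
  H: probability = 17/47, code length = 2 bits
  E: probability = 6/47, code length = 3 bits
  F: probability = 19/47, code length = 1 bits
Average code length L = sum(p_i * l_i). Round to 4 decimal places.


Weighted contributions p_i * l_i:
  B: (3/47) * 5 = 15/47
  C: (2/47) * 5 = 10/47
  H: (17/47) * 2 = 34/47
  E: (6/47) * 3 = 18/47
  F: (19/47) * 1 = 19/47
Sum = (15 + 10 + 34 + 18 + 19)/47 = 96/47

L = 96/47 = 2.0426 bits/symbol


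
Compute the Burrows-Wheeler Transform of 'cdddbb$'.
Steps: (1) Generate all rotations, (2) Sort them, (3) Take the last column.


Rotations (sorted):
  0: $cdddbb -> last char: b
  1: b$cdddb -> last char: b
  2: bb$cddd -> last char: d
  3: cdddbb$ -> last char: $
  4: dbb$cdd -> last char: d
  5: ddbb$cd -> last char: d
  6: dddbb$c -> last char: c


BWT = bbd$ddc


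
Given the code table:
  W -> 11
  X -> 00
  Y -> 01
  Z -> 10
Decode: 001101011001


Decoding:
00 -> X
11 -> W
01 -> Y
01 -> Y
10 -> Z
01 -> Y


Result: XWYYZY


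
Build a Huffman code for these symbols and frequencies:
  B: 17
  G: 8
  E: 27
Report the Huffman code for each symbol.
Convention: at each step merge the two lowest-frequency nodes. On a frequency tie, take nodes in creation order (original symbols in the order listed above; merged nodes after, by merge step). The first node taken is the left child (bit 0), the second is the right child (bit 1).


Huffman tree construction:
Step 1: Merge G(8) + B(17) = 25
Step 2: Merge (G+B)(25) + E(27) = 52
Read each symbol's code off the tree from the root (left child = 0, right child = 1).

Codes:
  B: 01 (length 2)
  G: 00 (length 2)
  E: 1 (length 1)
Average code length: 77/52 = 1.4808 bits/symbol


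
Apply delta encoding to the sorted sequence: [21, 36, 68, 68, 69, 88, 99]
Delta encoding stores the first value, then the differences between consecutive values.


First value: 21
Deltas:
  36 - 21 = 15
  68 - 36 = 32
  68 - 68 = 0
  69 - 68 = 1
  88 - 69 = 19
  99 - 88 = 11


Delta encoded: [21, 15, 32, 0, 1, 19, 11]


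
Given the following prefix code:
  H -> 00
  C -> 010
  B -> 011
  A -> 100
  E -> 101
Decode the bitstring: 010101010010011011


Decoding step by step:
Bits 010 -> C
Bits 101 -> E
Bits 010 -> C
Bits 010 -> C
Bits 011 -> B
Bits 011 -> B


Decoded message: CECCBB


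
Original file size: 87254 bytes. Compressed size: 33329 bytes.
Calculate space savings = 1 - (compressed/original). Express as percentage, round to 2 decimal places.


ratio = compressed/original = 33329/87254 = 0.381977
savings = 1 - ratio = 1 - 0.381977 = 0.618023
as a percentage: 0.618023 * 100 = 61.8%

Space savings = 1 - 33329/87254 = 61.8%


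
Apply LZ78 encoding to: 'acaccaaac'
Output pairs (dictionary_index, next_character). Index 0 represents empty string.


LZ78 encoding steps:
Dictionary: {0: ''}
Step 1: w='' (idx 0), next='a' -> output (0, 'a'), add 'a' as idx 1
Step 2: w='' (idx 0), next='c' -> output (0, 'c'), add 'c' as idx 2
Step 3: w='a' (idx 1), next='c' -> output (1, 'c'), add 'ac' as idx 3
Step 4: w='c' (idx 2), next='a' -> output (2, 'a'), add 'ca' as idx 4
Step 5: w='a' (idx 1), next='a' -> output (1, 'a'), add 'aa' as idx 5
Step 6: w='c' (idx 2), end of input -> output (2, '')


Encoded: [(0, 'a'), (0, 'c'), (1, 'c'), (2, 'a'), (1, 'a'), (2, '')]


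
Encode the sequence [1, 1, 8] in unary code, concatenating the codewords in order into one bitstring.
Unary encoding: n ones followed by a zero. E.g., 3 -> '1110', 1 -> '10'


Encode each number as n ones followed by a terminating 0:
  1 -> 10 (2 bits)
  1 -> 10 (2 bits)
  8 -> 111111110 (9 bits)
Total length = 2 + 2 + 9 = 13 bits.

Unary([1, 1, 8]) = 1010111111110 (13 bits)


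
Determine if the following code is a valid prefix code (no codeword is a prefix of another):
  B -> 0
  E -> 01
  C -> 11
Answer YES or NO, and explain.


Checking each pair (does one codeword prefix another?):
  B='0' vs E='01': prefix -- VIOLATION

NO -- this is NOT a valid prefix code. B (0) is a prefix of E (01).


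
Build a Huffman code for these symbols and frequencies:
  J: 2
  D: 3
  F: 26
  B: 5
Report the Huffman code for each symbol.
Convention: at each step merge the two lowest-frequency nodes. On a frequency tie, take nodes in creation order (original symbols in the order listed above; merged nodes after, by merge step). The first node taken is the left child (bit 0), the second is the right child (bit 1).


Huffman tree construction:
Step 1: Merge J(2) + D(3) = 5
Step 2: Merge B(5) + (J+D)(5) = 10
Step 3: Merge (B+(J+D))(10) + F(26) = 36
Read each symbol's code off the tree from the root (left child = 0, right child = 1).

Codes:
  J: 010 (length 3)
  D: 011 (length 3)
  F: 1 (length 1)
  B: 00 (length 2)
Average code length: 51/36 = 1.4167 bits/symbol


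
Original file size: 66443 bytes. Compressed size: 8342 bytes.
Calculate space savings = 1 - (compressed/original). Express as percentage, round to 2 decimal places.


ratio = compressed/original = 8342/66443 = 0.125551
savings = 1 - ratio = 1 - 0.125551 = 0.874449
as a percentage: 0.874449 * 100 = 87.44%

Space savings = 1 - 8342/66443 = 87.44%
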